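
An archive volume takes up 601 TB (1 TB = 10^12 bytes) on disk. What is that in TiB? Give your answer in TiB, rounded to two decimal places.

601 TB = 601 × 10^12 bytes = 601,000,000,000,000 bytes
1 TiB = 1,099,511,627,776 bytes
601,000,000,000,000 / 1,099,511,627,776 = 546.61 TiB

546.61 TiB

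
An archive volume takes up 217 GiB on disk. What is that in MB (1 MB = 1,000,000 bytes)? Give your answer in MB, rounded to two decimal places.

233,001.98 MB

217 GiB = 217 × 2^30 bytes = 233,001,975,808 bytes
1 MB = 10^6 bytes = 1,000,000 bytes
233,001,975,808 / 1,000,000 = 233,001.98 MB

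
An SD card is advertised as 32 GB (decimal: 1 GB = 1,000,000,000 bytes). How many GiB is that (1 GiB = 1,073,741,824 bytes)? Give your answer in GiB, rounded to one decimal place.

32 GB × 1,000,000,000 bytes/GB = 32,000,000,000 bytes
1 GiB = 1,073,741,824 bytes
32,000,000,000 / 1,073,741,824 = 29.8 GiB

29.8 GiB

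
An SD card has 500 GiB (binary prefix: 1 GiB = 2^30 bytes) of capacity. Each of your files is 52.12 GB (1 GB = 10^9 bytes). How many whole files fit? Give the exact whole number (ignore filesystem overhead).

Capacity: 500 GiB = 536,870,912,000 bytes
Per item: 52.12 GB = 52,120,000,000 bytes
⌊536,870,912,000 / 52,120,000,000⌋ = 10

10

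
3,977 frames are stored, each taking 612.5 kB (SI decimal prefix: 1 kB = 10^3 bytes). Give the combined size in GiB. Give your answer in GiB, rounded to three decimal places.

Total = 3,977 × 612.5 kB = 2435912.5 kB
= 2435912.5 × 1,000 bytes = 2,435,912,500 bytes
1 GiB = 1,073,741,824 bytes
2,435,912,500 / 1,073,741,824 = 2.269 GiB

2.269 GiB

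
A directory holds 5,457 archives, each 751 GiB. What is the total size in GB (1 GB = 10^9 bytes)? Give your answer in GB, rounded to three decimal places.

Total = 5,457 × 751 GiB = 4,098,207 GiB
= 4,098,207 × 1,073,741,824 bytes = 4,400,416,259,309,568 bytes
1 GB = 1,000,000,000 bytes
4,400,416,259,309,568 / 1,000,000,000 = 4,400,416.259 GB

4,400,416.259 GB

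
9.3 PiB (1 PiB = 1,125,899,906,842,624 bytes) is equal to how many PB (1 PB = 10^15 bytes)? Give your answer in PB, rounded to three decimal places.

9.3 PiB = 9.3 × 2^50 bytes = 10,470,869,133,636,403.2 bytes
1 PB = 1,000,000,000,000,000 bytes
10,470,869,133,636,403.2 / 1,000,000,000,000,000 = 10.471 PB

10.471 PB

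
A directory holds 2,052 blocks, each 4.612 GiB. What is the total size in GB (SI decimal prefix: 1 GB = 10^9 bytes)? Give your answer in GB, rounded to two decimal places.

10,161.70 GB

Total = 2,052 × 4.612 GiB = 9463.824 GiB
= 9463.824 × 1,073,741,824 bytes = 10,161,703,643,774.976 bytes
1 GB = 1,000,000,000 bytes
10,161,703,643,774.976 / 1,000,000,000 = 10,161.70 GB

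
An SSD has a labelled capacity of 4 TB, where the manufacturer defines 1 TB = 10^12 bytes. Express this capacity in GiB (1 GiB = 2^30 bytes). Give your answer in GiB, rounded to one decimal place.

4 TB × 1,000,000,000,000 bytes/TB = 4,000,000,000,000 bytes
1 GiB = 1,073,741,824 bytes
4,000,000,000,000 / 1,073,741,824 = 3,725.3 GiB

3,725.3 GiB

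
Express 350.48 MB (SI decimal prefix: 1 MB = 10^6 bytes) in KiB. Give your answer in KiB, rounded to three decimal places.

342,265.625 KiB

350.48 MB = 350.48 × 10^6 bytes = 350,480,000 bytes
1 KiB = 1,024 bytes
350,480,000 / 1,024 = 342,265.625 KiB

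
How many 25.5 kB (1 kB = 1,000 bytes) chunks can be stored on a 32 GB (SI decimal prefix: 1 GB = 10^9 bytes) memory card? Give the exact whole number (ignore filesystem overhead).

Capacity: 32 GB = 32,000,000,000 bytes
Per item: 25.5 kB = 25,500 bytes
⌊32,000,000,000 / 25,500⌋ = 1,254,901

1,254,901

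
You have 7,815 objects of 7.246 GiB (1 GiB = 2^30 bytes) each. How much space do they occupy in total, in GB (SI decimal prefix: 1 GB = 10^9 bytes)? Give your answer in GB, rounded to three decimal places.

Total = 7,815 × 7.246 GiB = 56627.49 GiB
= 56627.49 × 1,073,741,824 bytes = 60,803,304,401,141.76 bytes
1 GB = 1,000,000,000 bytes
60,803,304,401,141.76 / 1,000,000,000 = 60,803.304 GB

60,803.304 GB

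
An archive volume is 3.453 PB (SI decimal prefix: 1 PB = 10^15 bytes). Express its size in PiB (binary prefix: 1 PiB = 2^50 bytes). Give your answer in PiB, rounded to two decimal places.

3.07 PiB

3.453 PB = 3.453 × 10^15 bytes = 3,453,000,000,000,000 bytes
1 PiB = 1,125,899,906,842,624 bytes
3,453,000,000,000,000 / 1,125,899,906,842,624 = 3.07 PiB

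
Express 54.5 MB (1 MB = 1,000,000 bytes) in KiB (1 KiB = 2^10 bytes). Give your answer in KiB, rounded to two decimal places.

53,222.66 KiB

54.5 MB = 54.5 × 10^6 bytes = 54,500,000 bytes
1 KiB = 2^10 bytes = 1,024 bytes
54,500,000 / 1,024 = 53,222.66 KiB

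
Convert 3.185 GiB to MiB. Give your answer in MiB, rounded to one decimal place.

3.185 GiB × 1,073,741,824 bytes/GiB = 3,419,867,709.44 bytes
1 MiB = 2^20 bytes = 1,048,576 bytes
3,419,867,709.44 / 1,048,576 = 3,261.4 MiB

3,261.4 MiB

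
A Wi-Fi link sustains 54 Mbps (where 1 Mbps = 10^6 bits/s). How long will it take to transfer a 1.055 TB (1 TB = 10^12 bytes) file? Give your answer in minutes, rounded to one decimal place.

1.055 TB = 1,055,000,000,000 bytes = 8,440,000,000,000 bits
54 Mbps = 54,000,000 bits/s
time = 8,440,000,000,000 / 54,000,000 = 156,296.30 s
156,296.30 s / 60 = 2,604.9 minutes

2,604.9 minutes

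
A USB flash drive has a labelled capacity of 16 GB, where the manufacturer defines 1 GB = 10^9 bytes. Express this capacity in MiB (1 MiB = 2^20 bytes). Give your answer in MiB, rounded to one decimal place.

15,258.8 MiB

16 GB = 16 × 10^9 bytes = 16,000,000,000 bytes
1 MiB = 1,048,576 bytes
16,000,000,000 / 1,048,576 = 15,258.8 MiB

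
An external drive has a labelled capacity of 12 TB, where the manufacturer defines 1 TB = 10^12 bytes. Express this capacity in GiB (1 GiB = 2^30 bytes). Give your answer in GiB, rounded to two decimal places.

12 TB × 1,000,000,000,000 bytes/TB = 12,000,000,000,000 bytes
1 GiB = 2^30 bytes = 1,073,741,824 bytes
12,000,000,000,000 / 1,073,741,824 = 11,175.87 GiB

11,175.87 GiB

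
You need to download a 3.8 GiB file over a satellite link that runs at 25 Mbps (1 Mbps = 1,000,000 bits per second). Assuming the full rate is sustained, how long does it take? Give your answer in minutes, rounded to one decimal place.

3.8 GiB = 4,080,218,931.2 bytes = 32,641,751,449.6 bits
25 Mbps = 25,000,000 bits/s
time = 32,641,751,449.6 / 25,000,000 = 1,305.67 s
1,305.67 s / 60 = 21.8 minutes

21.8 minutes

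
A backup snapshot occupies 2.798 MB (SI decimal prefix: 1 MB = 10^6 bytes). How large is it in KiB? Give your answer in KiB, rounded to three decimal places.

2,732.422 KiB

2.798 MB × 1,000,000 bytes/MB = 2,798,000 bytes
1 KiB = 1,024 bytes
2,798,000 / 1,024 = 2,732.422 KiB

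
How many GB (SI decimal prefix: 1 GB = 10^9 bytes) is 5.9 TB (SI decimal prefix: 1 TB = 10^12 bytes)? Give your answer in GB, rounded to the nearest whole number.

5.9 TB × 1,000,000,000,000 bytes/TB = 5,900,000,000,000 bytes
1 GB = 1,000,000,000 bytes
5,900,000,000,000 / 1,000,000,000 = 5,900 GB

5,900 GB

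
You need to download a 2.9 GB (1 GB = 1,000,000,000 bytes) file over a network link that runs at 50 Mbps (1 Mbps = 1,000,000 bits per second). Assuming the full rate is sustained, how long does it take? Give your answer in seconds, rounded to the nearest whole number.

464 seconds

2.9 GB = 2,900,000,000 bytes = 23,200,000,000 bits
50 Mbps = 50,000,000 bits/s
time = 23,200,000,000 / 50,000,000 = 464 s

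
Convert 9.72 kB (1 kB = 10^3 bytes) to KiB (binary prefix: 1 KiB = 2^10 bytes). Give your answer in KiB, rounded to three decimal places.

9.492 KiB

9.72 kB = 9.72 × 10^3 bytes = 9,720 bytes
1 KiB = 1,024 bytes
9,720 / 1,024 = 9.492 KiB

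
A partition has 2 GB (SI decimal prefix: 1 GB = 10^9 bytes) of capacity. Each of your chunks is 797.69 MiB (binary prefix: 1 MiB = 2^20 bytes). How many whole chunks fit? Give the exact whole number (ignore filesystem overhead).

Capacity: 2 GB = 2,000,000,000 bytes
Per item: 797.69 MiB = 836,438,589.44 bytes
⌊2,000,000,000 / 836,438,589.44⌋ = 2

2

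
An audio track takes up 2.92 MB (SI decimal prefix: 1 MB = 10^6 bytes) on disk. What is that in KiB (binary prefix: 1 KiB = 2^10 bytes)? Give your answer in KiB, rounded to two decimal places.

2.92 MB = 2.92 × 10^6 bytes = 2,920,000 bytes
1 KiB = 2^10 bytes = 1,024 bytes
2,920,000 / 1,024 = 2,851.56 KiB

2,851.56 KiB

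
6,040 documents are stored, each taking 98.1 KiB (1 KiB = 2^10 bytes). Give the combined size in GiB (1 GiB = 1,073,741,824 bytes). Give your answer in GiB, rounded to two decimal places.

Total = 6,040 × 98.1 KiB = 592,524 KiB
= 592,524 × 1,024 bytes = 606,744,576 bytes
1 GiB = 1,073,741,824 bytes
606,744,576 / 1,073,741,824 = 0.57 GiB

0.57 GiB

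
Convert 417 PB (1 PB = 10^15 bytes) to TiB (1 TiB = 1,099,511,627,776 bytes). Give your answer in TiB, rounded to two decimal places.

417 PB × 1,000,000,000,000,000 bytes/PB = 417,000,000,000,000,000 bytes
1 TiB = 2^40 bytes = 1,099,511,627,776 bytes
417,000,000,000,000,000 / 1,099,511,627,776 = 379,259.29 TiB

379,259.29 TiB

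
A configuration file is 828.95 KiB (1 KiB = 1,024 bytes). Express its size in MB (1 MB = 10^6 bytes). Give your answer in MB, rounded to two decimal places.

828.95 KiB = 828.95 × 2^10 bytes = 848,844.8 bytes
1 MB = 1,000,000 bytes
848,844.8 / 1,000,000 = 0.85 MB

0.85 MB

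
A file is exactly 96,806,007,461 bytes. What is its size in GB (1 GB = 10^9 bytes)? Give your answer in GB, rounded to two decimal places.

96,806,007,461 bytes given.
1 GB = 10^9 bytes = 1,000,000,000 bytes
96,806,007,461 / 1,000,000,000 = 96.81 GB

96.81 GB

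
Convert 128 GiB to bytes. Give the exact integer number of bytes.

128 × 1,073,741,824 = 137,438,953,472 bytes  (1 GiB = 2^30 bytes)

137,438,953,472 bytes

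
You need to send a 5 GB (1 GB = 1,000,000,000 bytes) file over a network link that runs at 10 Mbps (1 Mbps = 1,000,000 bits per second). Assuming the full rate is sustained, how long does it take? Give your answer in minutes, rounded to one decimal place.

5 GB = 5,000,000,000 bytes = 40,000,000,000 bits
10 Mbps = 10,000,000 bits/s
time = 40,000,000,000 / 10,000,000 = 4,000.00 s
4,000.00 s / 60 = 66.7 minutes

66.7 minutes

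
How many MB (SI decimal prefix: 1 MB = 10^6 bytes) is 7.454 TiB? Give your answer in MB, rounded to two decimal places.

8,195,759.67 MB

7.454 TiB = 7.454 × 2^40 bytes = 8,195,759,673,442.304 bytes
1 MB = 1,000,000 bytes
8,195,759,673,442.304 / 1,000,000 = 8,195,759.67 MB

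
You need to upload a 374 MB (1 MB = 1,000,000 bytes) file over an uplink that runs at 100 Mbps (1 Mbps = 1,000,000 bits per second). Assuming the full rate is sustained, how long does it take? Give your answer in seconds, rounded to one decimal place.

29.9 seconds

374 MB = 374,000,000 bytes = 2,992,000,000 bits
100 Mbps = 100,000,000 bits/s
time = 2,992,000,000 / 100,000,000 = 29.9 s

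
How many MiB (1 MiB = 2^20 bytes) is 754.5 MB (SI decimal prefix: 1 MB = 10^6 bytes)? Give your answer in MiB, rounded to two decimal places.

754.5 MB = 754.5 × 10^6 bytes = 754,500,000 bytes
1 MiB = 2^20 bytes = 1,048,576 bytes
754,500,000 / 1,048,576 = 719.55 MiB

719.55 MiB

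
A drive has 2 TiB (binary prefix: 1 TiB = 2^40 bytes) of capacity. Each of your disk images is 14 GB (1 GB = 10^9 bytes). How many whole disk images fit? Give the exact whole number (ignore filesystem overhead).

157

Capacity: 2 TiB = 2,199,023,255,552 bytes
Per item: 14 GB = 14,000,000,000 bytes
⌊2,199,023,255,552 / 14,000,000,000⌋ = 157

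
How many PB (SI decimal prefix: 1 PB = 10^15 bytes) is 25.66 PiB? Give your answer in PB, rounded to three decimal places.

28.891 PB

25.66 PiB = 25.66 × 2^50 bytes = 28,890,591,609,581,731.84 bytes
1 PB = 10^15 bytes = 1,000,000,000,000,000 bytes
28,890,591,609,581,731.84 / 1,000,000,000,000,000 = 28.891 PB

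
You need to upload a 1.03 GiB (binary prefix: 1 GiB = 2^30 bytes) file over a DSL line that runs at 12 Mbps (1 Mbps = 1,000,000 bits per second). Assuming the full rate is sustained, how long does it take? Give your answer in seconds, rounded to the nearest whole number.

1.03 GiB = 1,105,954,078.72 bytes = 8,847,632,629.76 bits
12 Mbps = 12,000,000 bits/s
time = 8,847,632,629.76 / 12,000,000 = 737 s

737 seconds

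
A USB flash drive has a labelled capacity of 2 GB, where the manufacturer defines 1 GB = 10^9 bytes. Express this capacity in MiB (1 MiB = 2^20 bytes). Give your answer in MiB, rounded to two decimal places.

2 GB = 2 × 10^9 bytes = 2,000,000,000 bytes
1 MiB = 1,048,576 bytes
2,000,000,000 / 1,048,576 = 1,907.35 MiB

1,907.35 MiB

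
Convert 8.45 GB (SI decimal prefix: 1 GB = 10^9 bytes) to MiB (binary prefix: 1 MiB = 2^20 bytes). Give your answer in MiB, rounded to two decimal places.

8.45 GB = 8.45 × 10^9 bytes = 8,450,000,000 bytes
1 MiB = 2^20 bytes = 1,048,576 bytes
8,450,000,000 / 1,048,576 = 8,058.55 MiB

8,058.55 MiB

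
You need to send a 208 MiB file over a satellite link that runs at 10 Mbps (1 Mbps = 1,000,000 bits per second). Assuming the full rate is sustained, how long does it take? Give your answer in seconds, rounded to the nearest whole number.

174 seconds

208 MiB = 218,103,808 bytes = 1,744,830,464 bits
10 Mbps = 10,000,000 bits/s
time = 1,744,830,464 / 10,000,000 = 174 s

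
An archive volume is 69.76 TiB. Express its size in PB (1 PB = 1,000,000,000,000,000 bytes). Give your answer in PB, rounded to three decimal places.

0.077 PB

69.76 TiB = 69.76 × 2^40 bytes = 76,701,931,153,653.76 bytes
1 PB = 10^15 bytes = 1,000,000,000,000,000 bytes
76,701,931,153,653.76 / 1,000,000,000,000,000 = 0.077 PB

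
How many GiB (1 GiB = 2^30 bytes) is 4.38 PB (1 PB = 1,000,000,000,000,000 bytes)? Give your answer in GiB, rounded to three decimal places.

4.38 PB = 4.38 × 10^15 bytes = 4,380,000,000,000,000 bytes
1 GiB = 1,073,741,824 bytes
4,380,000,000,000,000 / 1,073,741,824 = 4,079,192.877 GiB

4,079,192.877 GiB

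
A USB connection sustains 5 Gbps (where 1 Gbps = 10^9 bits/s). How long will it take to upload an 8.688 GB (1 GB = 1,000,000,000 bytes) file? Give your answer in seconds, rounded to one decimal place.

8.688 GB = 8,688,000,000 bytes = 69,504,000,000 bits
5 Gbps = 5,000,000,000 bits/s
time = 69,504,000,000 / 5,000,000,000 = 13.9 s

13.9 seconds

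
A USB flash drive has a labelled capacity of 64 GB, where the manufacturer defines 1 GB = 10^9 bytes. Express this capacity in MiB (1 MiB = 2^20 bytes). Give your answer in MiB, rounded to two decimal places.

61,035.16 MiB

64 GB = 64 × 10^9 bytes = 64,000,000,000 bytes
1 MiB = 2^20 bytes = 1,048,576 bytes
64,000,000,000 / 1,048,576 = 61,035.16 MiB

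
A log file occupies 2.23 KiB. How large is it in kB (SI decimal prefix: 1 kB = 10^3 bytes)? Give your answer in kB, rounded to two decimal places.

2.28 kB

2.23 KiB = 2.23 × 2^10 bytes = 2,283.52 bytes
1 kB = 1,000 bytes
2,283.52 / 1,000 = 2.28 kB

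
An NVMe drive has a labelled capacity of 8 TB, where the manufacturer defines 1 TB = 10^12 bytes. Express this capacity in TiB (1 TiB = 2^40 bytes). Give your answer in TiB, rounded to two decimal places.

8 TB × 1,000,000,000,000 bytes/TB = 8,000,000,000,000 bytes
1 TiB = 2^40 bytes = 1,099,511,627,776 bytes
8,000,000,000,000 / 1,099,511,627,776 = 7.28 TiB

7.28 TiB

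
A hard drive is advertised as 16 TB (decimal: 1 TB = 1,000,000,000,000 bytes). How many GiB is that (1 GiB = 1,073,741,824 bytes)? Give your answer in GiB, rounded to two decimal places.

16 TB × 1,000,000,000,000 bytes/TB = 16,000,000,000,000 bytes
1 GiB = 2^30 bytes = 1,073,741,824 bytes
16,000,000,000,000 / 1,073,741,824 = 14,901.16 GiB

14,901.16 GiB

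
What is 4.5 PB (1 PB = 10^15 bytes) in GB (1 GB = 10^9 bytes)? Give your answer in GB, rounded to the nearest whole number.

4.5 PB × 1,000,000,000,000,000 bytes/PB = 4,500,000,000,000,000 bytes
1 GB = 1,000,000,000 bytes
4,500,000,000,000,000 / 1,000,000,000 = 4,500,000 GB

4,500,000 GB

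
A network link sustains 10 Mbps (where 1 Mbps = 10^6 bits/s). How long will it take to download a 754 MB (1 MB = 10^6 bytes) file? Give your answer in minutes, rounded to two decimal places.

754 MB = 754,000,000 bytes = 6,032,000,000 bits
10 Mbps = 10,000,000 bits/s
time = 6,032,000,000 / 10,000,000 = 603.200 s
603.200 s / 60 = 10.05 minutes

10.05 minutes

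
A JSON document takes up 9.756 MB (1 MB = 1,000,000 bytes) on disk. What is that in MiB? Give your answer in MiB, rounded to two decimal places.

9.30 MiB

9.756 MB = 9.756 × 10^6 bytes = 9,756,000 bytes
1 MiB = 2^20 bytes = 1,048,576 bytes
9,756,000 / 1,048,576 = 9.30 MiB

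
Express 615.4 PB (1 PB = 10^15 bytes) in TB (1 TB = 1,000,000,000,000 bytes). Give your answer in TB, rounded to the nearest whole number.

615.4 PB = 615.4 × 10^15 bytes = 615,400,000,000,000,000 bytes
1 TB = 10^12 bytes = 1,000,000,000,000 bytes
615,400,000,000,000,000 / 1,000,000,000,000 = 615,400 TB

615,400 TB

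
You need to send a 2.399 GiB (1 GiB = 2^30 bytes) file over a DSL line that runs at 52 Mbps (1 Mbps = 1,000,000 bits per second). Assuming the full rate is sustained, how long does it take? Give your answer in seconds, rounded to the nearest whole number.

396 seconds

2.399 GiB = 2,575,906,635.776 bytes = 20,607,253,086.208 bits
52 Mbps = 52,000,000 bits/s
time = 20,607,253,086.208 / 52,000,000 = 396 s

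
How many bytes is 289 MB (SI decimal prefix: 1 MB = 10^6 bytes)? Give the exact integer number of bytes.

289,000,000 bytes

289 × 1,000,000 = 289,000,000 bytes  (1 MB = 10^6 bytes)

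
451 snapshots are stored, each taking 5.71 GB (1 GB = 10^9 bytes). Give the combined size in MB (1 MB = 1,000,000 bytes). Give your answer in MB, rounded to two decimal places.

2,575,210.00 MB

Total = 451 × 5.71 GB = 2575.21 GB
= 2575.21 × 1,000,000,000 bytes = 2,575,210,000,000 bytes
1 MB = 1,000,000 bytes
2,575,210,000,000 / 1,000,000 = 2,575,210.00 MB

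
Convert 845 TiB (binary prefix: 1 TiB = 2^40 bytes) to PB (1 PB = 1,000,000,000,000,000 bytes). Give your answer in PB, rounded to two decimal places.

845 TiB × 1,099,511,627,776 bytes/TiB = 929,087,325,470,720 bytes
1 PB = 1,000,000,000,000,000 bytes
929,087,325,470,720 / 1,000,000,000,000,000 = 0.93 PB

0.93 PB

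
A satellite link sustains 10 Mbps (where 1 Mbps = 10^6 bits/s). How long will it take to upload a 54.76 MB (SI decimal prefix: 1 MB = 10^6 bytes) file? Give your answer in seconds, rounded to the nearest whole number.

54.76 MB = 54,760,000 bytes = 438,080,000 bits
10 Mbps = 10,000,000 bits/s
time = 438,080,000 / 10,000,000 = 44 s

44 seconds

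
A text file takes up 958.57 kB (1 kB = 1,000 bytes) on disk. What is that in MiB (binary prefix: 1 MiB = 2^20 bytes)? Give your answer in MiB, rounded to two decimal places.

958.57 kB = 958.57 × 10^3 bytes = 958,570 bytes
1 MiB = 1,048,576 bytes
958,570 / 1,048,576 = 0.91 MiB

0.91 MiB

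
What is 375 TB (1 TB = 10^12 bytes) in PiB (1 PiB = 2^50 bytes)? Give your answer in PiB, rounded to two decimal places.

375 TB = 375 × 10^12 bytes = 375,000,000,000,000 bytes
1 PiB = 2^50 bytes = 1,125,899,906,842,624 bytes
375,000,000,000,000 / 1,125,899,906,842,624 = 0.33 PiB

0.33 PiB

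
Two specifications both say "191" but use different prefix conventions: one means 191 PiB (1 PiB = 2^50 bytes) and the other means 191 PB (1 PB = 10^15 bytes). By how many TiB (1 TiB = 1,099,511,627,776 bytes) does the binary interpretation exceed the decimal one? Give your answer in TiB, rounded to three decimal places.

21,870.512 TiB

191 PiB = 191 × 1,125,899,906,842,624 = 215,046,882,206,941,184 bytes
191 PB = 191 × 1,000,000,000,000,000 = 191,000,000,000,000,000 bytes
difference = 24,046,882,206,941,184 bytes
24,046,882,206,941,184 / 1,099,511,627,776 = 21,870.512 TiB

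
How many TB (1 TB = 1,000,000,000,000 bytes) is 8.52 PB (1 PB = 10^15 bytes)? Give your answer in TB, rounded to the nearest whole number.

8.52 PB = 8.52 × 10^15 bytes = 8,520,000,000,000,000 bytes
1 TB = 10^12 bytes = 1,000,000,000,000 bytes
8,520,000,000,000,000 / 1,000,000,000,000 = 8,520 TB

8,520 TB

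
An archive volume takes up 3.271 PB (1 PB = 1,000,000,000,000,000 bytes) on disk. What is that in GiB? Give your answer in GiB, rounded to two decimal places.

3,046,356.14 GiB

3.271 PB = 3.271 × 10^15 bytes = 3,271,000,000,000,000 bytes
1 GiB = 1,073,741,824 bytes
3,271,000,000,000,000 / 1,073,741,824 = 3,046,356.14 GiB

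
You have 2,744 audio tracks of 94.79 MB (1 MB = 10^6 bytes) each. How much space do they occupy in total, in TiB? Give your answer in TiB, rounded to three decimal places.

0.237 TiB

Total = 2,744 × 94.79 MB = 260103.76 MB
= 260103.76 × 1,000,000 bytes = 260,103,760,000 bytes
1 TiB = 1,099,511,627,776 bytes
260,103,760,000 / 1,099,511,627,776 = 0.237 TiB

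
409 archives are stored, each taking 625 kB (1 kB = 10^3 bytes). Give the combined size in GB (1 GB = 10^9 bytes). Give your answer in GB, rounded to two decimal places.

Total = 409 × 625 kB = 255,625 kB
= 255,625 × 1,000 bytes = 255,625,000 bytes
1 GB = 1,000,000,000 bytes
255,625,000 / 1,000,000,000 = 0.26 GB

0.26 GB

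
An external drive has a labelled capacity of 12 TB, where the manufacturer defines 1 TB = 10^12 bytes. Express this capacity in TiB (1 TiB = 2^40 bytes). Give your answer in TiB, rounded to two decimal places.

10.91 TiB

12 TB × 1,000,000,000,000 bytes/TB = 12,000,000,000,000 bytes
1 TiB = 1,099,511,627,776 bytes
12,000,000,000,000 / 1,099,511,627,776 = 10.91 TiB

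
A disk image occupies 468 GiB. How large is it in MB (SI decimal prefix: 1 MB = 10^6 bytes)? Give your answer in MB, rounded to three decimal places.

502,511.174 MB

468 GiB = 468 × 2^30 bytes = 502,511,173,632 bytes
1 MB = 10^6 bytes = 1,000,000 bytes
502,511,173,632 / 1,000,000 = 502,511.174 MB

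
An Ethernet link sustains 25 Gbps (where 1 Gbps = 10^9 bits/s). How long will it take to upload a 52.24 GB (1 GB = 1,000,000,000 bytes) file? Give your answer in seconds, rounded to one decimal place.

52.24 GB = 52,240,000,000 bytes = 417,920,000,000 bits
25 Gbps = 25,000,000,000 bits/s
time = 417,920,000,000 / 25,000,000,000 = 16.7 s

16.7 seconds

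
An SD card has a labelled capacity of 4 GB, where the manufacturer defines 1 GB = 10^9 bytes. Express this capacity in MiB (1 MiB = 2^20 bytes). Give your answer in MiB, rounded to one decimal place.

4 GB × 1,000,000,000 bytes/GB = 4,000,000,000 bytes
1 MiB = 1,048,576 bytes
4,000,000,000 / 1,048,576 = 3,814.7 MiB

3,814.7 MiB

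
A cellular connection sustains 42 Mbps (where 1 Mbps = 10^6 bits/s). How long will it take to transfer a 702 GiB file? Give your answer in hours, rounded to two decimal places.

39.88 hours

702 GiB = 753,766,760,448 bytes = 6,030,134,083,584 bits
42 Mbps = 42,000,000 bits/s
time = 6,030,134,083,584 / 42,000,000 = 143,574.6210 s
143,574.6210 s / 3600 = 39.88 hours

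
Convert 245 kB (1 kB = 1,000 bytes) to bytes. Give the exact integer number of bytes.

245,000 bytes

245 × 1,000 = 245,000 bytes  (1 kB = 10^3 bytes)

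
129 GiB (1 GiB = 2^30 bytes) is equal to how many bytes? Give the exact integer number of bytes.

138,512,695,296 bytes

129 × 1,073,741,824 = 138,512,695,296 bytes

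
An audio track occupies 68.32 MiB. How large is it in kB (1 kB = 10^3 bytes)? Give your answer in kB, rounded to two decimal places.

71,638.71 kB

68.32 MiB = 68.32 × 2^20 bytes = 71,638,712.32 bytes
1 kB = 1,000 bytes
71,638,712.32 / 1,000 = 71,638.71 kB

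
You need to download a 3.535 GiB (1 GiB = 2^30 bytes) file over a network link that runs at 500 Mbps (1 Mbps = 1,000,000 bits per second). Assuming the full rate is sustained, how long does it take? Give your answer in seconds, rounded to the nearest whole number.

3.535 GiB = 3,795,677,347.84 bytes = 30,365,418,782.72 bits
500 Mbps = 500,000,000 bits/s
time = 30,365,418,782.72 / 500,000,000 = 61 s

61 seconds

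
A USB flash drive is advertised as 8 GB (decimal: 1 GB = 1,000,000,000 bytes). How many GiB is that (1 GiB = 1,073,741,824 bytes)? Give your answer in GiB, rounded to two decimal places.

8 GB = 8 × 10^9 bytes = 8,000,000,000 bytes
1 GiB = 1,073,741,824 bytes
8,000,000,000 / 1,073,741,824 = 7.45 GiB

7.45 GiB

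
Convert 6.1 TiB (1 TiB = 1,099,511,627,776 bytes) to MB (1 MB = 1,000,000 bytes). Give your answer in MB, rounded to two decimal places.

6.1 TiB = 6.1 × 2^40 bytes = 6,707,020,929,433.6 bytes
1 MB = 1,000,000 bytes
6,707,020,929,433.6 / 1,000,000 = 6,707,020.93 MB

6,707,020.93 MB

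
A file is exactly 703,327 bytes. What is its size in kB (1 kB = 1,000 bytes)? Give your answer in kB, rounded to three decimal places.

703,327 bytes given.
1 kB = 10^3 bytes = 1,000 bytes
703,327 / 1,000 = 703.327 kB

703.327 kB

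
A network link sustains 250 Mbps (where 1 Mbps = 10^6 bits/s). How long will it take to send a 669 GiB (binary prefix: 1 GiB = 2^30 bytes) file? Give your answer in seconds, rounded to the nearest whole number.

669 GiB = 718,333,280,256 bytes = 5,746,666,242,048 bits
250 Mbps = 250,000,000 bits/s
time = 5,746,666,242,048 / 250,000,000 = 22,987 s

22,987 seconds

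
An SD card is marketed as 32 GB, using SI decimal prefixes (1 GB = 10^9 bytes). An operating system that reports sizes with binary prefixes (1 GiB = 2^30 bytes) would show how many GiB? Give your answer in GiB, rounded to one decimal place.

32 GB = 32 × 10^9 bytes = 32,000,000,000 bytes
1 GiB = 1,073,741,824 bytes
32,000,000,000 / 1,073,741,824 = 29.8 GiB

29.8 GiB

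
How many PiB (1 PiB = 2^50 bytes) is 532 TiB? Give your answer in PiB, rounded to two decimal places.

0.52 PiB

532 TiB = 532 × 2^40 bytes = 584,940,185,976,832 bytes
1 PiB = 2^50 bytes = 1,125,899,906,842,624 bytes
584,940,185,976,832 / 1,125,899,906,842,624 = 0.52 PiB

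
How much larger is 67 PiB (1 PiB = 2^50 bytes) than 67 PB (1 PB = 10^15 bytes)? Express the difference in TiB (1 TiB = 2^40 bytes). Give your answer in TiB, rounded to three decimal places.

7,671.855 TiB

67 PiB = 67 × 1,125,899,906,842,624 = 75,435,293,758,455,808 bytes
67 PB = 67 × 1,000,000,000,000,000 = 67,000,000,000,000,000 bytes
difference = 8,435,293,758,455,808 bytes
8,435,293,758,455,808 / 1,099,511,627,776 = 7,671.855 TiB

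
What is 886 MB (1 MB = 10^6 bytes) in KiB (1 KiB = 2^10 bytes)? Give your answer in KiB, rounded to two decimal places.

865,234.38 KiB

886 MB = 886 × 10^6 bytes = 886,000,000 bytes
1 KiB = 1,024 bytes
886,000,000 / 1,024 = 865,234.38 KiB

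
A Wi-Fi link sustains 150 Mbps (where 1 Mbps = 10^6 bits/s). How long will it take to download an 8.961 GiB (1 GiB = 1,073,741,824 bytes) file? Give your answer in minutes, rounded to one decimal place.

8.6 minutes

8.961 GiB = 9,621,800,484.864 bytes = 76,974,403,878.912 bits
150 Mbps = 150,000,000 bits/s
time = 76,974,403,878.912 / 150,000,000 = 513.16 s
513.16 s / 60 = 8.6 minutes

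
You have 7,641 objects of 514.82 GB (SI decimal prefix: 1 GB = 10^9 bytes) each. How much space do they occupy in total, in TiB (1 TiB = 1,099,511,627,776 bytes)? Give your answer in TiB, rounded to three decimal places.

3,577.715 TiB

Total = 7,641 × 514.82 GB = 3933739.62 GB
= 3933739.62 × 1,000,000,000 bytes = 3,933,739,620,000,000 bytes
1 TiB = 1,099,511,627,776 bytes
3,933,739,620,000,000 / 1,099,511,627,776 = 3,577.715 TiB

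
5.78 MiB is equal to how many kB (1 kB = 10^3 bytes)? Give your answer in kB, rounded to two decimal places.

6,060.77 kB

5.78 MiB × 1,048,576 bytes/MiB = 6,060,769.28 bytes
1 kB = 1,000 bytes
6,060,769.28 / 1,000 = 6,060.77 kB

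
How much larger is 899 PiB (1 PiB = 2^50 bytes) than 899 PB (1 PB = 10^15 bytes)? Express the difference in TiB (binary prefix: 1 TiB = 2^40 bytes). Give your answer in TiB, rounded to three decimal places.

102,940.263 TiB

899 PiB = 899 × 1,125,899,906,842,624 = 1,012,184,016,251,518,976 bytes
899 PB = 899 × 1,000,000,000,000,000 = 899,000,000,000,000,000 bytes
difference = 113,184,016,251,518,976 bytes
113,184,016,251,518,976 / 1,099,511,627,776 = 102,940.263 TiB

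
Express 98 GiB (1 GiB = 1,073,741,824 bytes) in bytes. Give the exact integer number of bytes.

98 × 1,073,741,824 = 105,226,698,752 bytes

105,226,698,752 bytes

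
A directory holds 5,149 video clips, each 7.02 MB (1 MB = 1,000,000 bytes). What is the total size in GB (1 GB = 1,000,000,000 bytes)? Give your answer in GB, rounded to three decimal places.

36.146 GB

Total = 5,149 × 7.02 MB = 36145.98 MB
= 36145.98 × 1,000,000 bytes = 36,145,980,000 bytes
1 GB = 1,000,000,000 bytes
36,145,980,000 / 1,000,000,000 = 36.146 GB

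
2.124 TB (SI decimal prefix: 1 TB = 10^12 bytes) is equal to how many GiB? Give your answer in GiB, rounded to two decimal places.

2.124 TB × 1,000,000,000,000 bytes/TB = 2,124,000,000,000 bytes
1 GiB = 1,073,741,824 bytes
2,124,000,000,000 / 1,073,741,824 = 1,978.13 GiB

1,978.13 GiB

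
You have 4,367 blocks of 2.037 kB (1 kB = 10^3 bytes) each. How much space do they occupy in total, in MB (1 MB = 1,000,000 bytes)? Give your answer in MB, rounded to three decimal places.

8.896 MB

Total = 4,367 × 2.037 kB = 8895.579 kB
= 8895.579 × 1,000 bytes = 8,895,579 bytes
1 MB = 1,000,000 bytes
8,895,579 / 1,000,000 = 8.896 MB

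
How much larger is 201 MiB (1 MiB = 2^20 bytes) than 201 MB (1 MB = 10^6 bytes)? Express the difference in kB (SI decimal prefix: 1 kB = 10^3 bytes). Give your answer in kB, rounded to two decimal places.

201 MiB = 201 × 1,048,576 = 210,763,776 bytes
201 MB = 201 × 1,000,000 = 201,000,000 bytes
difference = 9,763,776 bytes
9,763,776 / 1,000 = 9,763.78 kB

9,763.78 kB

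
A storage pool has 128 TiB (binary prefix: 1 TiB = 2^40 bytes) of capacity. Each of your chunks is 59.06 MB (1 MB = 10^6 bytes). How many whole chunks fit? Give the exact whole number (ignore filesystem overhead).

Capacity: 128 TiB = 140,737,488,355,328 bytes
Per item: 59.06 MB = 59,060,000 bytes
⌊140,737,488,355,328 / 59,060,000⌋ = 2,382,957

2,382,957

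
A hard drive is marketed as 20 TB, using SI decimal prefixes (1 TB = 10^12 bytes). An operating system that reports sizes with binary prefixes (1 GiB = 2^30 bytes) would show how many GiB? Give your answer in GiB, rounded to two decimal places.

18,626.45 GiB

20 TB = 20 × 10^12 bytes = 20,000,000,000,000 bytes
1 GiB = 1,073,741,824 bytes
20,000,000,000,000 / 1,073,741,824 = 18,626.45 GiB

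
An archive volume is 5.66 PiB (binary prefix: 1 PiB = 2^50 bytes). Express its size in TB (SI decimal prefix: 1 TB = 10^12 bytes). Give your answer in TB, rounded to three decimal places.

5.66 PiB × 1,125,899,906,842,624 bytes/PiB = 6,372,593,472,729,251.84 bytes
1 TB = 10^12 bytes = 1,000,000,000,000 bytes
6,372,593,472,729,251.84 / 1,000,000,000,000 = 6,372.593 TB

6,372.593 TB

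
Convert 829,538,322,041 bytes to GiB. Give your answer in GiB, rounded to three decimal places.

772.568 GiB

829,538,322,041 bytes given.
1 GiB = 2^30 bytes = 1,073,741,824 bytes
829,538,322,041 / 1,073,741,824 = 772.568 GiB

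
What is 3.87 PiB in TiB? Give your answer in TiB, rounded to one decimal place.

3.87 PiB = 3.87 × 2^50 bytes = 4,357,232,639,480,954.88 bytes
1 TiB = 2^40 bytes = 1,099,511,627,776 bytes
4,357,232,639,480,954.88 / 1,099,511,627,776 = 3,962.9 TiB

3,962.9 TiB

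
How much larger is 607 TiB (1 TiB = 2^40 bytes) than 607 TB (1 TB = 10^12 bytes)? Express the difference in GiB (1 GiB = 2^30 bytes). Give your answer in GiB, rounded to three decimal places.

607 TiB = 607 × 1,099,511,627,776 = 667,403,558,060,032 bytes
607 TB = 607 × 1,000,000,000,000 = 607,000,000,000,000 bytes
difference = 60,403,558,060,032 bytes
60,403,558,060,032 / 1,073,741,824 = 56,255.197 GiB

56,255.197 GiB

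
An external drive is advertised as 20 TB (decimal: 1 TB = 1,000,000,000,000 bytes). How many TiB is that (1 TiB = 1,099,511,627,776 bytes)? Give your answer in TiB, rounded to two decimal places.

20 TB = 20 × 10^12 bytes = 20,000,000,000,000 bytes
1 TiB = 2^40 bytes = 1,099,511,627,776 bytes
20,000,000,000,000 / 1,099,511,627,776 = 18.19 TiB

18.19 TiB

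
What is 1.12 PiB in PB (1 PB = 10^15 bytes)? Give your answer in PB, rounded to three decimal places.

1.12 PiB = 1.12 × 2^50 bytes = 1,261,007,895,663,738.88 bytes
1 PB = 1,000,000,000,000,000 bytes
1,261,007,895,663,738.88 / 1,000,000,000,000,000 = 1.261 PB

1.261 PB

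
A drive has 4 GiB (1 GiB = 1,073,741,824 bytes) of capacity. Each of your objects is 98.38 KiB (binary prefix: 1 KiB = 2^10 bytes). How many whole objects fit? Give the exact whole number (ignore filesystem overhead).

Capacity: 4 GiB = 4,294,967,296 bytes
Per item: 98.38 KiB = 100,741.12 bytes
⌊4,294,967,296 / 100,741.12⌋ = 42,633

42,633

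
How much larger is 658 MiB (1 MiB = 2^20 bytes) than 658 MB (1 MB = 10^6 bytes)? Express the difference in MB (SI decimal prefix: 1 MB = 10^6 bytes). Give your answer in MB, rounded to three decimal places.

658 MiB = 658 × 1,048,576 = 689,963,008 bytes
658 MB = 658 × 1,000,000 = 658,000,000 bytes
difference = 31,963,008 bytes
31,963,008 / 1,000,000 = 31.963 MB

31.963 MB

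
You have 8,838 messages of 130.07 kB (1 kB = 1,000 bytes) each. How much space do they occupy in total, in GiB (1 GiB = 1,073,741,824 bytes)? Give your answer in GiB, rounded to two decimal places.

1.07 GiB

Total = 8,838 × 130.07 kB = 1149558.66 kB
= 1149558.66 × 1,000 bytes = 1,149,558,660 bytes
1 GiB = 1,073,741,824 bytes
1,149,558,660 / 1,073,741,824 = 1.07 GiB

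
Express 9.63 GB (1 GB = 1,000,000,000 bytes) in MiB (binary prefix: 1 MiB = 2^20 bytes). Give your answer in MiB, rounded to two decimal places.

9.63 GB = 9.63 × 10^9 bytes = 9,630,000,000 bytes
1 MiB = 2^20 bytes = 1,048,576 bytes
9,630,000,000 / 1,048,576 = 9,183.88 MiB

9,183.88 MiB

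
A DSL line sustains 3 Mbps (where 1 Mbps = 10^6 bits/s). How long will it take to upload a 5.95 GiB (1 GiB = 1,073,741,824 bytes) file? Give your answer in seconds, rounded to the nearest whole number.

5.95 GiB = 6,388,763,852.8 bytes = 51,110,110,822.4 bits
3 Mbps = 3,000,000 bits/s
time = 51,110,110,822.4 / 3,000,000 = 17,037 s

17,037 seconds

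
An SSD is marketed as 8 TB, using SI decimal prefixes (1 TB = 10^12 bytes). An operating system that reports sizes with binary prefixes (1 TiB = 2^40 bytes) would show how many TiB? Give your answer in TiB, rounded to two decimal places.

8 TB = 8 × 10^12 bytes = 8,000,000,000,000 bytes
1 TiB = 1,099,511,627,776 bytes
8,000,000,000,000 / 1,099,511,627,776 = 7.28 TiB

7.28 TiB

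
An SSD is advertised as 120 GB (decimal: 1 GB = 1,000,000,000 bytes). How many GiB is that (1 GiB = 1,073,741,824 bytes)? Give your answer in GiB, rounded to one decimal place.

120 GB = 120 × 10^9 bytes = 120,000,000,000 bytes
1 GiB = 2^30 bytes = 1,073,741,824 bytes
120,000,000,000 / 1,073,741,824 = 111.8 GiB

111.8 GiB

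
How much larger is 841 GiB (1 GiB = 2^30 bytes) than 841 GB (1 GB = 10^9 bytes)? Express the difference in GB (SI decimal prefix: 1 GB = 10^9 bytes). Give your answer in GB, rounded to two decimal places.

841 GiB = 841 × 1,073,741,824 = 903,016,873,984 bytes
841 GB = 841 × 1,000,000,000 = 841,000,000,000 bytes
difference = 62,016,873,984 bytes
62,016,873,984 / 1,000,000,000 = 62.02 GB

62.02 GB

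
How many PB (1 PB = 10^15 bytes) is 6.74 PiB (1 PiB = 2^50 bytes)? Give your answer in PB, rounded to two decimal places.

7.59 PB

6.74 PiB × 1,125,899,906,842,624 bytes/PiB = 7,588,565,372,119,285.76 bytes
1 PB = 10^15 bytes = 1,000,000,000,000,000 bytes
7,588,565,372,119,285.76 / 1,000,000,000,000,000 = 7.59 PB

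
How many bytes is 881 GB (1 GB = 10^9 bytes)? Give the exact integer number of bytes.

881 × 1,000,000,000 = 881,000,000,000 bytes

881,000,000,000 bytes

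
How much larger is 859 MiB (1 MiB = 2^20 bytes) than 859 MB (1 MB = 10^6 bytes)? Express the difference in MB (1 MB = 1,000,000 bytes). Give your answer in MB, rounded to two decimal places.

41.73 MB

859 MiB = 859 × 1,048,576 = 900,726,784 bytes
859 MB = 859 × 1,000,000 = 859,000,000 bytes
difference = 41,726,784 bytes
41,726,784 / 1,000,000 = 41.73 MB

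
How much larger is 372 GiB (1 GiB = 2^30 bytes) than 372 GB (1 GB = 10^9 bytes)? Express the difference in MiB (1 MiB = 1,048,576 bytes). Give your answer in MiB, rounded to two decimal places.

26,161.15 MiB

372 GiB = 372 × 1,073,741,824 = 399,431,958,528 bytes
372 GB = 372 × 1,000,000,000 = 372,000,000,000 bytes
difference = 27,431,958,528 bytes
27,431,958,528 / 1,048,576 = 26,161.15 MiB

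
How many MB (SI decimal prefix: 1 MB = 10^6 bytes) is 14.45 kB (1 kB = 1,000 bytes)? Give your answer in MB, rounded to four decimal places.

0.0145 MB

14.45 kB = 14.45 × 10^3 bytes = 14,450 bytes
1 MB = 10^6 bytes = 1,000,000 bytes
14,450 / 1,000,000 = 0.0145 MB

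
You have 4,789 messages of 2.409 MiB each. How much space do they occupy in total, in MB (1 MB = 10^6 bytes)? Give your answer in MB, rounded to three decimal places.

Total = 4,789 × 2.409 MiB = 11536.701 MiB
= 11536.701 × 1,048,576 bytes = 12,097,107,787.776 bytes
1 MB = 1,000,000 bytes
12,097,107,787.776 / 1,000,000 = 12,097.108 MB

12,097.108 MB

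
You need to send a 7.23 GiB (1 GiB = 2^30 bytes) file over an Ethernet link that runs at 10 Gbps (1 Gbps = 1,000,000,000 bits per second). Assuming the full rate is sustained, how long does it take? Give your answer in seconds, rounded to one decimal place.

6.2 seconds

7.23 GiB = 7,763,153,387.52 bytes = 62,105,227,100.16 bits
10 Gbps = 10,000,000,000 bits/s
time = 62,105,227,100.16 / 10,000,000,000 = 6.2 s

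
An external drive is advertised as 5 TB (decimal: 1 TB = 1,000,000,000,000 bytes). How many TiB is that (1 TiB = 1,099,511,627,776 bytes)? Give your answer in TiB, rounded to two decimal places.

4.55 TiB

5 TB × 1,000,000,000,000 bytes/TB = 5,000,000,000,000 bytes
1 TiB = 1,099,511,627,776 bytes
5,000,000,000,000 / 1,099,511,627,776 = 4.55 TiB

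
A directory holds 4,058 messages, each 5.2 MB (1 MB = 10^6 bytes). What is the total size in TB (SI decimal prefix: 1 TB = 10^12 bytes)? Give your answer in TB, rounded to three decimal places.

0.021 TB

Total = 4,058 × 5.2 MB = 21101.6 MB
= 21101.6 × 1,000,000 bytes = 21,101,600,000 bytes
1 TB = 1,000,000,000,000 bytes
21,101,600,000 / 1,000,000,000,000 = 0.021 TB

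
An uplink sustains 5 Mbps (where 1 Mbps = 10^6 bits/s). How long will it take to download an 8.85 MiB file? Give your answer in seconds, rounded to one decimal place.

14.8 seconds

8.85 MiB = 9,279,897.6 bytes = 74,239,180.8 bits
5 Mbps = 5,000,000 bits/s
time = 74,239,180.8 / 5,000,000 = 14.8 s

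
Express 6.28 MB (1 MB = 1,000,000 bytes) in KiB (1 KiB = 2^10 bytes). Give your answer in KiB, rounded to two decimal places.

6.28 MB = 6.28 × 10^6 bytes = 6,280,000 bytes
1 KiB = 1,024 bytes
6,280,000 / 1,024 = 6,132.81 KiB

6,132.81 KiB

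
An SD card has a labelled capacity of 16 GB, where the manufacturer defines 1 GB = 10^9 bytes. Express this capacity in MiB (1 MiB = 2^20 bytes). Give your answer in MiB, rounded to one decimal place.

15,258.8 MiB

16 GB = 16 × 10^9 bytes = 16,000,000,000 bytes
1 MiB = 1,048,576 bytes
16,000,000,000 / 1,048,576 = 15,258.8 MiB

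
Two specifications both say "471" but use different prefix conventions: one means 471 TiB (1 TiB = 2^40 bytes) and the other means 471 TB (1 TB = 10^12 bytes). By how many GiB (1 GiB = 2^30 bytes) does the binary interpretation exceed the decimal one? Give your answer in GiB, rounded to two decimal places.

471 TiB = 471 × 1,099,511,627,776 = 517,869,976,682,496 bytes
471 TB = 471 × 1,000,000,000,000 = 471,000,000,000,000 bytes
difference = 46,869,976,682,496 bytes
46,869,976,682,496 / 1,073,741,824 = 43,651.07 GiB

43,651.07 GiB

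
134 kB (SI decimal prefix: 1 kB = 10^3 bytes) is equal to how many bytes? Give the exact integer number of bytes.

134 × 1,000 = 134,000 bytes  (1 kB = 10^3 bytes)

134,000 bytes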